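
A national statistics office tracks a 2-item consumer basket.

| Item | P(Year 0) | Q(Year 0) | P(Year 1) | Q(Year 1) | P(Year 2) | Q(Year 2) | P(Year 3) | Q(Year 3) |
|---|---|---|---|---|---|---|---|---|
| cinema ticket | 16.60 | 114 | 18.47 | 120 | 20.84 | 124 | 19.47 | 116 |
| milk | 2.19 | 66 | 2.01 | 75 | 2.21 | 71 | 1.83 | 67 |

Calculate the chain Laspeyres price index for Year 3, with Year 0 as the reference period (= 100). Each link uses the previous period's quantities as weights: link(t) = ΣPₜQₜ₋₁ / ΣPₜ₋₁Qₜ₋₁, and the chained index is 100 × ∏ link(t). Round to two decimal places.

Link Year 0→Year 1:
ΣP(Year 1)Q(Year 0) = 18.47×114 + 2.01×66 = 2105.58 + 132.66 = 2238.24
ΣP(Year 0)Q(Year 0) = 16.60×114 + 2.19×66 = 1892.4 + 144.54 = 2036.94
link = 2238.24/2036.94 = 1.098825
Link Year 1→Year 2:
ΣP(Year 2)Q(Year 1) = 20.84×120 + 2.21×75 = 2500.8 + 165.75 = 2666.55
ΣP(Year 1)Q(Year 1) = 18.47×120 + 2.01×75 = 2216.4 + 150.75 = 2367.15
link = 2666.55/2367.15 = 1.126481
Link Year 2→Year 3:
ΣP(Year 3)Q(Year 2) = 19.47×124 + 1.83×71 = 2414.28 + 129.93 = 2544.21
ΣP(Year 2)Q(Year 2) = 20.84×124 + 2.21×71 = 2584.16 + 156.91 = 2741.07
link = 2544.21/2741.07 = 0.928181
Chained index = 100 × 1.098825 × 1.126481 × 0.928181 = 114.8908

114.89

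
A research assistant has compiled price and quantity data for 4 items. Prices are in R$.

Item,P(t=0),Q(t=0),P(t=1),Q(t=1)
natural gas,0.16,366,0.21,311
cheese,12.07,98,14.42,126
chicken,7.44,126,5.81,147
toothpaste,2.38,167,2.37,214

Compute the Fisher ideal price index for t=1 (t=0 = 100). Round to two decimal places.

101.91

Laspeyres component (base-period weights):
ΣP(t=1)Q(t=0) = 0.21×366 + 14.42×98 + 5.81×126 + 2.37×167 = 76.86 + 1413.16 + 732.06 + 395.79 = 2617.87
ΣP(t=0)Q(t=0) = 0.16×366 + 12.07×98 + 7.44×126 + 2.38×167 = 58.56 + 1182.86 + 937.44 + 397.46 = 2576.32
L = 2617.87 / 2576.32 × 100 = 101.6128
Paasche component (current-period weights):
ΣP(t=1)Q(t=1) = 0.21×311 + 14.42×126 + 5.81×147 + 2.37×214 = 65.31 + 1816.92 + 854.07 + 507.18 = 3243.48
ΣP(t=0)Q(t=1) = 0.16×311 + 12.07×126 + 7.44×147 + 2.38×214 = 49.76 + 1520.82 + 1093.68 + 509.32 = 3173.58
P = 3243.48 / 3173.58 × 100 = 102.2026
Fisher = √(L × P) = √(101.6128 × 102.2026) = 101.9072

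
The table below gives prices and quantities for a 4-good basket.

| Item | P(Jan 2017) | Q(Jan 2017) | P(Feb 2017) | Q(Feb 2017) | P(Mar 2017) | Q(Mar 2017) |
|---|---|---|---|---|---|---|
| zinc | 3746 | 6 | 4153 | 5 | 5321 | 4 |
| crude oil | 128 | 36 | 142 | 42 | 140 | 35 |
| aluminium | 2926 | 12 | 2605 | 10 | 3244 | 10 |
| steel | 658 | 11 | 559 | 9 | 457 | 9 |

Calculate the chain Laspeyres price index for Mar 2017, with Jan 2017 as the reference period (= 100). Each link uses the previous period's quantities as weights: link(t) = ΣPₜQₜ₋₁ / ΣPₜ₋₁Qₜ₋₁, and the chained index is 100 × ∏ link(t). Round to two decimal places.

Link Jan 2017→Feb 2017:
ΣP(Feb 2017)Q(Jan 2017) = 4153×6 + 142×36 + 2605×12 + 559×11 = 24918 + 5112 + 31260 + 6149 = 67439
ΣP(Jan 2017)Q(Jan 2017) = 3746×6 + 128×36 + 2926×12 + 658×11 = 22476 + 4608 + 35112 + 7238 = 69434
link = 67439/69434 = 0.971268
Link Feb 2017→Mar 2017:
ΣP(Mar 2017)Q(Feb 2017) = 5321×5 + 140×42 + 3244×10 + 457×9 = 26605 + 5880 + 32440 + 4113 = 69038
ΣP(Feb 2017)Q(Feb 2017) = 4153×5 + 142×42 + 2605×10 + 559×9 = 20765 + 5964 + 26050 + 5031 = 57810
link = 69038/57810 = 1.194222
Chained index = 100 × 0.971268 × 1.194222 = 115.9910

115.99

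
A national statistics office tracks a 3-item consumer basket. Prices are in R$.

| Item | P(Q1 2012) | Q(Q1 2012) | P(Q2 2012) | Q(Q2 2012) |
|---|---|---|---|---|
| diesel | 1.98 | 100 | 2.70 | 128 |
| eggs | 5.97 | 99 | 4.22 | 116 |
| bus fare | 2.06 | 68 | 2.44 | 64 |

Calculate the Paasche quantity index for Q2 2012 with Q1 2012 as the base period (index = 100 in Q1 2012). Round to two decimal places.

Paasche quantity index uses current-period prices as weights.
ΣP(Q2 2012)·Q(Q2 2012) = 2.70×128 + 4.22×116 + 2.44×64 = 345.6 + 489.52 + 156.16 = 991.28
ΣP(Q2 2012)·Q(Q1 2012) = 2.70×100 + 4.22×99 + 2.44×68 = 270 + 417.78 + 165.92 = 853.7
Index = 991.28 / 853.7 × 100 = 116.1157

116.12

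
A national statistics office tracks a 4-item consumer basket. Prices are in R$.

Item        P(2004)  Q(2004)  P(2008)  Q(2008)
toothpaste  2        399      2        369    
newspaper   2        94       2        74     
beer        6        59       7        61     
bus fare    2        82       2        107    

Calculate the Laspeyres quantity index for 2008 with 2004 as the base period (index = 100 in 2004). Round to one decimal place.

Laspeyres quantity index uses base-period prices as weights.
ΣP(2004)·Q(2008) = 2×369 + 2×74 + 6×61 + 2×107 = 738 + 148 + 366 + 214 = 1466
ΣP(2004)·Q(2004) = 2×399 + 2×94 + 6×59 + 2×82 = 798 + 188 + 354 + 164 = 1504
Index = 1466 / 1504 × 100 = 97.4734

97.5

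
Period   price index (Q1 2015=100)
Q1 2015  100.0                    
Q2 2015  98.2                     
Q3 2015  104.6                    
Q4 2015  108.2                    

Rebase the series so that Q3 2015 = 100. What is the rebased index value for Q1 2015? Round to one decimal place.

Rebased(Q1 2015) = 100.0 / 104.6 × 100 = 95.6023

95.6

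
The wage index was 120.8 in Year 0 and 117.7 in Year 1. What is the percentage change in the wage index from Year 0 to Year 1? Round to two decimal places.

Change = (117.7 − 120.8) / 120.8 × 100
       = -3.1 / 120.8 × 100 = -2.5662%

-2.57%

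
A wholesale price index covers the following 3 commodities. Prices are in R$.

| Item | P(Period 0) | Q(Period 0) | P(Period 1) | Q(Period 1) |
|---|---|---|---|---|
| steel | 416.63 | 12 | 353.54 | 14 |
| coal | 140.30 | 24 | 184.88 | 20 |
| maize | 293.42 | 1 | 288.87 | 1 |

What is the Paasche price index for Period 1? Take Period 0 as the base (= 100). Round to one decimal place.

100.0

Paasche price index uses current-period quantities as weights.
ΣP(Period 1)·Q(Period 1) = 353.54×14 + 184.88×20 + 288.87×1 = 4949.56 + 3697.6 + 288.87 = 8936.03
ΣP(Period 0)·Q(Period 1) = 416.63×14 + 140.30×20 + 293.42×1 = 5832.82 + 2806 + 293.42 = 8932.24
Index = 8936.03 / 8932.24 × 100 = 100.0424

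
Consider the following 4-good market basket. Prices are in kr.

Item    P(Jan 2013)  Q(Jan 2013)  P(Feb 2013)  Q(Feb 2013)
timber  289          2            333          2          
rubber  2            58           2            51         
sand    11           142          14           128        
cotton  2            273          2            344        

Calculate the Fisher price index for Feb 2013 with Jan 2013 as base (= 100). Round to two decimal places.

117.67

Laspeyres component (base-period weights):
ΣP(Feb 2013)Q(Jan 2013) = 333×2 + 2×58 + 14×142 + 2×273 = 666 + 116 + 1988 + 546 = 3316
ΣP(Jan 2013)Q(Jan 2013) = 289×2 + 2×58 + 11×142 + 2×273 = 578 + 116 + 1562 + 546 = 2802
L = 3316 / 2802 × 100 = 118.3440
Paasche component (current-period weights):
ΣP(Feb 2013)Q(Feb 2013) = 333×2 + 2×51 + 14×128 + 2×344 = 666 + 102 + 1792 + 688 = 3248
ΣP(Jan 2013)Q(Feb 2013) = 289×2 + 2×51 + 11×128 + 2×344 = 578 + 102 + 1408 + 688 = 2776
P = 3248 / 2776 × 100 = 117.0029
Fisher = √(L × P) = √(118.3440 × 117.0029) = 117.6716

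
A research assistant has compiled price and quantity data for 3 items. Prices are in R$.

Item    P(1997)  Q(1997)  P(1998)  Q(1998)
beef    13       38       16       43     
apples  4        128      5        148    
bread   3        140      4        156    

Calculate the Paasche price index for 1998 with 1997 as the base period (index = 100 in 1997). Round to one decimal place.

Paasche price index uses current-period quantities as weights.
ΣP(1998)·Q(1998) = 16×43 + 5×148 + 4×156 = 688 + 740 + 624 = 2052
ΣP(1997)·Q(1998) = 13×43 + 4×148 + 3×156 = 559 + 592 + 468 = 1619
Index = 2052 / 1619 × 100 = 126.7449

126.7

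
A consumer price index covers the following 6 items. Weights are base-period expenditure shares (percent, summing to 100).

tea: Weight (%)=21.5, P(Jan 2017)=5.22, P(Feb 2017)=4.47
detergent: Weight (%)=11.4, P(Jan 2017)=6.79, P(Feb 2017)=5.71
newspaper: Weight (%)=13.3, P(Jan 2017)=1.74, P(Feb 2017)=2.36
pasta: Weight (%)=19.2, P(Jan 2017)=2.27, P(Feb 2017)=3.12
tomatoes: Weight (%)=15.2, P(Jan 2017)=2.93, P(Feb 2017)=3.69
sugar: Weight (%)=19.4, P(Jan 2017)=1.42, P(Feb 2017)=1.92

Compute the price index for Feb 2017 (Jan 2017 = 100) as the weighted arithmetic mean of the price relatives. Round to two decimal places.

117.80

tea: 21.5 × (4.47/5.22) = 21.5 × 0.856322 = 18.4109
detergent: 11.4 × (5.71/6.79) = 11.4 × 0.840943 = 9.5867
newspaper: 13.3 × (2.36/1.74) = 13.3 × 1.356322 = 18.0391
pasta: 19.2 × (3.12/2.27) = 19.2 × 1.374449 = 26.3894
tomatoes: 15.2 × (3.69/2.93) = 15.2 × 1.259386 = 19.1427
sugar: 19.4 × (1.92/1.42) = 19.4 × 1.352113 = 26.2310
Index = Σ wᵢ·(p₁ᵢ/p₀ᵢ) = 18.4109 + 9.5867 + 18.0391 + 26.3894 + 19.1427 + 26.2310 = 117.7998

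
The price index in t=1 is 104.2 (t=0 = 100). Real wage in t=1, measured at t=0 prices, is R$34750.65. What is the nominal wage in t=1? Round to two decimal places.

Nominal = Real × (Index/100) = 34750.65 × (104.2/100)
        = 34750.65 × 1.042 = 36210.1773

36210.18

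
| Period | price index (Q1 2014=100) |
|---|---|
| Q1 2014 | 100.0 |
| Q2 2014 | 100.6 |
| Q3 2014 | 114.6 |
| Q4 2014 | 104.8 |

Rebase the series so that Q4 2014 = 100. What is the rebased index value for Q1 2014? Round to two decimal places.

Rebased(Q1 2014) = 100.0 / 104.8 × 100 = 95.4198

95.42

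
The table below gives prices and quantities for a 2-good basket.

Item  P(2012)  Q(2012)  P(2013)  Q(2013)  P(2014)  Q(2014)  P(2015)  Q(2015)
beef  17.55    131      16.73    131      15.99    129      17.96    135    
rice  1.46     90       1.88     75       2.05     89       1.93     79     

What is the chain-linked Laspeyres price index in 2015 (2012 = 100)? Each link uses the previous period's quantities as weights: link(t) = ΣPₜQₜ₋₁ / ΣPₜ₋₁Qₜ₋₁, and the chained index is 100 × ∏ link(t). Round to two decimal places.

Link 2012→2013:
ΣP(2013)Q(2012) = 16.73×131 + 1.88×90 = 2191.63 + 169.2 = 2360.83
ΣP(2012)Q(2012) = 17.55×131 + 1.46×90 = 2299.05 + 131.4 = 2430.45
link = 2360.83/2430.45 = 0.971355
Link 2013→2014:
ΣP(2014)Q(2013) = 15.99×131 + 2.05×75 = 2094.69 + 153.75 = 2248.44
ΣP(2013)Q(2013) = 16.73×131 + 1.88×75 = 2191.63 + 141 = 2332.63
link = 2248.44/2332.63 = 0.963908
Link 2014→2015:
ΣP(2015)Q(2014) = 17.96×129 + 1.93×89 = 2316.84 + 171.77 = 2488.61
ΣP(2014)Q(2014) = 15.99×129 + 2.05×89 = 2062.71 + 182.45 = 2245.16
link = 2488.61/2245.16 = 1.108433
Chained index = 100 × 0.971355 × 0.963908 × 1.108433 = 103.7822

103.78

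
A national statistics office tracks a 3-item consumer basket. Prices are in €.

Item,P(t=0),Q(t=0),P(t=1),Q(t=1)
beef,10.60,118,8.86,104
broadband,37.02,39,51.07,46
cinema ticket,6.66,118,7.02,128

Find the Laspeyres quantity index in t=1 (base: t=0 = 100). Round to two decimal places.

Laspeyres quantity index uses base-period prices as weights.
ΣP(t=0)·Q(t=1) = 10.60×104 + 37.02×46 + 6.66×128 = 1102.4 + 1702.92 + 852.48 = 3657.8
ΣP(t=0)·Q(t=0) = 10.60×118 + 37.02×39 + 6.66×118 = 1250.8 + 1443.78 + 785.88 = 3480.46
Index = 3657.8 / 3480.46 × 100 = 105.0953

105.10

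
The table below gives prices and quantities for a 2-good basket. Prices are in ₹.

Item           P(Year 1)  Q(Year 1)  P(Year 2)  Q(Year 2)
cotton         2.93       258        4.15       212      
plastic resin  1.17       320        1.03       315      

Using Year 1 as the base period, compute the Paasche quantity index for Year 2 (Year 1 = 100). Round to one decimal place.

86.0

Paasche quantity index uses current-period prices as weights.
ΣP(Year 2)·Q(Year 2) = 4.15×212 + 1.03×315 = 879.8 + 324.45 = 1204.25
ΣP(Year 2)·Q(Year 1) = 4.15×258 + 1.03×320 = 1070.7 + 329.6 = 1400.3
Index = 1204.25 / 1400.3 × 100 = 85.9994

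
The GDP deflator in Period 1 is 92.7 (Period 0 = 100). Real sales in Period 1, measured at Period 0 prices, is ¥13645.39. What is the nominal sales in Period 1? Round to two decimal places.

Nominal = Real × (Index/100) = 13645.39 × (92.7/100)
        = 13645.39 × 0.927 = 12649.2765

12649.28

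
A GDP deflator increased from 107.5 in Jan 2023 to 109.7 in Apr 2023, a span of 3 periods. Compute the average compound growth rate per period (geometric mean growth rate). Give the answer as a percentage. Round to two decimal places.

0.68%

Growth factor = (109.7/107.5)^(1/3) = (1.020465)^(1/3) = 1.006776
Growth rate = 1.006776 − 1 = 0.006776 = 0.6776%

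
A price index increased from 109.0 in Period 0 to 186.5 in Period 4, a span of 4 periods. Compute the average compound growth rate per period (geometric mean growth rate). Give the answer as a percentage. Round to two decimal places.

14.37%

Growth factor = (186.5/109.0)^(1/4) = (1.711009)^(1/4) = 1.143703
Growth rate = 1.143703 − 1 = 0.143703 = 14.3703%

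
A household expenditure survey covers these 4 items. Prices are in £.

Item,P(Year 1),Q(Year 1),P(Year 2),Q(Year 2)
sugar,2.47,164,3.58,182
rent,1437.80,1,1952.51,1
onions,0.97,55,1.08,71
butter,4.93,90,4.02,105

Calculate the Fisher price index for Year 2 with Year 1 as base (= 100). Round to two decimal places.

125.98

Laspeyres component (base-period weights):
ΣP(Year 2)Q(Year 1) = 3.58×164 + 1952.51×1 + 1.08×55 + 4.02×90 = 587.12 + 1952.51 + 59.4 + 361.8 = 2960.83
ΣP(Year 1)Q(Year 1) = 2.47×164 + 1437.80×1 + 0.97×55 + 4.93×90 = 405.08 + 1437.8 + 53.35 + 443.7 = 2339.93
L = 2960.83 / 2339.93 × 100 = 126.5350
Paasche component (current-period weights):
ΣP(Year 2)Q(Year 2) = 3.58×182 + 1952.51×1 + 1.08×71 + 4.02×105 = 651.56 + 1952.51 + 76.68 + 422.1 = 3102.85
ΣP(Year 1)Q(Year 2) = 2.47×182 + 1437.80×1 + 0.97×71 + 4.93×105 = 449.54 + 1437.8 + 68.87 + 517.65 = 2473.86
P = 3102.85 / 2473.86 × 100 = 125.4254
Fisher = √(L × P) = √(126.5350 × 125.4254) = 125.9790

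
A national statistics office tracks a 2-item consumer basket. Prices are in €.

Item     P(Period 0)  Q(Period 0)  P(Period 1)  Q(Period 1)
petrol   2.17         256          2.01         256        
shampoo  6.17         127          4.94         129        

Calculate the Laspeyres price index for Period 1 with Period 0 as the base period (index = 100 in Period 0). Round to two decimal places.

Laspeyres price index uses base-period quantities as weights.
ΣP(Period 1)·Q(Period 0) = 2.01×256 + 4.94×127 = 514.56 + 627.38 = 1141.94
ΣP(Period 0)·Q(Period 0) = 2.17×256 + 6.17×127 = 555.52 + 783.59 = 1339.11
Index = 1141.94 / 1339.11 × 100 = 85.2760

85.28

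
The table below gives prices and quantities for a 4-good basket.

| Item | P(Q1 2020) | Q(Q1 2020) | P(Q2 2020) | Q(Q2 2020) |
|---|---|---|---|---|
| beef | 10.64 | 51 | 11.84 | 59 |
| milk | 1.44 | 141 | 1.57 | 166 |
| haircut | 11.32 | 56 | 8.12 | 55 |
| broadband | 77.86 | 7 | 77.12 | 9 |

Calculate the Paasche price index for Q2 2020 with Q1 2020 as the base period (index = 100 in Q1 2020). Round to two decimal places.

95.88

Paasche price index uses current-period quantities as weights.
ΣP(Q2 2020)·Q(Q2 2020) = 11.84×59 + 1.57×166 + 8.12×55 + 77.12×9 = 698.56 + 260.62 + 446.6 + 694.08 = 2099.86
ΣP(Q1 2020)·Q(Q2 2020) = 10.64×59 + 1.44×166 + 11.32×55 + 77.86×9 = 627.76 + 239.04 + 622.6 + 700.74 = 2190.14
Index = 2099.86 / 2190.14 × 100 = 95.8779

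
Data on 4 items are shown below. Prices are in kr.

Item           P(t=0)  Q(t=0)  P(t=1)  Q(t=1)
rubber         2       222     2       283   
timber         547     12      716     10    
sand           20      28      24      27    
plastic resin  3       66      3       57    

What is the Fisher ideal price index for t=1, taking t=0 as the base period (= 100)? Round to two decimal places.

Laspeyres component (base-period weights):
ΣP(t=1)Q(t=0) = 2×222 + 716×12 + 24×28 + 3×66 = 444 + 8592 + 672 + 198 = 9906
ΣP(t=0)Q(t=0) = 2×222 + 547×12 + 20×28 + 3×66 = 444 + 6564 + 560 + 198 = 7766
L = 9906 / 7766 × 100 = 127.5560
Paasche component (current-period weights):
ΣP(t=1)Q(t=1) = 2×283 + 716×10 + 24×27 + 3×57 = 566 + 7160 + 648 + 171 = 8545
ΣP(t=0)Q(t=1) = 2×283 + 547×10 + 20×27 + 3×57 = 566 + 5470 + 540 + 171 = 6747
P = 8545 / 6747 × 100 = 126.6489
Fisher = √(L × P) = √(127.5560 × 126.6489) = 127.1016

127.10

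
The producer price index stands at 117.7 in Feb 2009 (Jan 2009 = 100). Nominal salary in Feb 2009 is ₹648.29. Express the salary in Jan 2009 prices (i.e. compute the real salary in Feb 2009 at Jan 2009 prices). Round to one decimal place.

550.8

Real = Nominal ÷ (Index/100) = 648.29 ÷ (117.7/100)
     = 648.29 ÷ 1.177 = 550.7986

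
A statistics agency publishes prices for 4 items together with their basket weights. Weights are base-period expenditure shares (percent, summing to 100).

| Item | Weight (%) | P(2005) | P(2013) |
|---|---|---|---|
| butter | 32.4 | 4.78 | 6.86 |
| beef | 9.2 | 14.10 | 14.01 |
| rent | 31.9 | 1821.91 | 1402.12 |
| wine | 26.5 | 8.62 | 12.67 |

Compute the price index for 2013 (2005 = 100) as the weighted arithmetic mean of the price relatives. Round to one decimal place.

119.1

butter: 32.4 × (6.86/4.78) = 32.4 × 1.435146 = 46.4987
beef: 9.2 × (14.01/14.10) = 9.2 × 0.993617 = 9.1413
rent: 31.9 × (1402.12/1821.91) = 31.9 × 0.769588 = 24.5499
wine: 26.5 × (12.67/8.62) = 26.5 × 1.469838 = 38.9507
Index = Σ wᵢ·(p₁ᵢ/p₀ᵢ) = 46.4987 + 9.1413 + 24.5499 + 38.9507 = 119.1406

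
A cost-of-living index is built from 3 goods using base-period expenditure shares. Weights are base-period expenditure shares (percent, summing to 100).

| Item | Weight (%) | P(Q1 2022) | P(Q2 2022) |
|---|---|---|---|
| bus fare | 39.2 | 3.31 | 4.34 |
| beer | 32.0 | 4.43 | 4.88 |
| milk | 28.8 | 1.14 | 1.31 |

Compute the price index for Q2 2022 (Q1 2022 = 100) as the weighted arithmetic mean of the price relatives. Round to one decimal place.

119.7

bus fare: 39.2 × (4.34/3.31) = 39.2 × 1.311178 = 51.3982
beer: 32.0 × (4.88/4.43) = 32.0 × 1.101580 = 35.2506
milk: 28.8 × (1.31/1.14) = 28.8 × 1.149123 = 33.0947
Index = Σ wᵢ·(p₁ᵢ/p₀ᵢ) = 51.3982 + 35.2506 + 33.0947 = 119.7435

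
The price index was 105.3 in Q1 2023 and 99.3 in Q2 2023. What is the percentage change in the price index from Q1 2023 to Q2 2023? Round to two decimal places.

-5.70%

Change = (99.3 − 105.3) / 105.3 × 100
       = -6.0 / 105.3 × 100 = -5.6980%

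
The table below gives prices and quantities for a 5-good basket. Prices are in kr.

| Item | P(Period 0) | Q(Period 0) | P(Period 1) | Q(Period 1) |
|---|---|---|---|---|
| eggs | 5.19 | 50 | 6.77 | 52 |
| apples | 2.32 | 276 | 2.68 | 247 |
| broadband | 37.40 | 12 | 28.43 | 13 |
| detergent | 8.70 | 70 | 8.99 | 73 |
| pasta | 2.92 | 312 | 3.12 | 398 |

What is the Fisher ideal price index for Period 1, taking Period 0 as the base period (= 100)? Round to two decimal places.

105.16

Laspeyres component (base-period weights):
ΣP(Period 1)Q(Period 0) = 6.77×50 + 2.68×276 + 28.43×12 + 8.99×70 + 3.12×312 = 338.5 + 739.68 + 341.16 + 629.3 + 973.44 = 3022.08
ΣP(Period 0)Q(Period 0) = 5.19×50 + 2.32×276 + 37.40×12 + 8.70×70 + 2.92×312 = 259.5 + 640.32 + 448.8 + 609 + 911.04 = 2868.66
L = 3022.08 / 2868.66 × 100 = 105.3481
Paasche component (current-period weights):
ΣP(Period 1)Q(Period 1) = 6.77×52 + 2.68×247 + 28.43×13 + 8.99×73 + 3.12×398 = 352.04 + 661.96 + 369.59 + 656.27 + 1241.76 = 3281.62
ΣP(Period 0)Q(Period 1) = 5.19×52 + 2.32×247 + 37.40×13 + 8.70×73 + 2.92×398 = 269.88 + 573.04 + 486.2 + 635.1 + 1162.16 = 3126.38
P = 3281.62 / 3126.38 × 100 = 104.9655
Fisher = √(L × P) = √(105.3481 × 104.9655) = 105.1566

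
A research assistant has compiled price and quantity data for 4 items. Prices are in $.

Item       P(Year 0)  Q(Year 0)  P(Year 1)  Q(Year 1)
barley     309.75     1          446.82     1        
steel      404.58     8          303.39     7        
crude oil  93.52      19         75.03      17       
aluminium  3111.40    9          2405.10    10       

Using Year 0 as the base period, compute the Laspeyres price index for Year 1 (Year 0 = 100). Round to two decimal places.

Laspeyres price index uses base-period quantities as weights.
ΣP(Year 1)·Q(Year 0) = 446.82×1 + 303.39×8 + 75.03×19 + 2405.10×9 = 446.82 + 2427.12 + 1425.57 + 21645.9 = 25945.41
ΣP(Year 0)·Q(Year 0) = 309.75×1 + 404.58×8 + 93.52×19 + 3111.40×9 = 309.75 + 3236.64 + 1776.88 + 28002.6 = 33325.87
Index = 25945.41 / 33325.87 × 100 = 77.8537

77.85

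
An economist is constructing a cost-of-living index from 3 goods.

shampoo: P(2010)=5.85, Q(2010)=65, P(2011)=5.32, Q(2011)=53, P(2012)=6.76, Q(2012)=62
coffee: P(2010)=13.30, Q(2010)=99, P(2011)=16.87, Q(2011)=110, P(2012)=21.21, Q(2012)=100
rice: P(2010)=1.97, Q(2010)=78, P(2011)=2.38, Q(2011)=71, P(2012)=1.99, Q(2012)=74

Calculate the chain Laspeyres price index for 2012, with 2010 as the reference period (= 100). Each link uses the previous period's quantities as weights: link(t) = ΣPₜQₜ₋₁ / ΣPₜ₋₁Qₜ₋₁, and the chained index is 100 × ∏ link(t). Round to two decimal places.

146.09

Link 2010→2011:
ΣP(2011)Q(2010) = 5.32×65 + 16.87×99 + 2.38×78 = 345.8 + 1670.13 + 185.64 = 2201.57
ΣP(2010)Q(2010) = 5.85×65 + 13.30×99 + 1.97×78 = 380.25 + 1316.7 + 153.66 = 1850.61
link = 2201.57/1850.61 = 1.189646
Link 2011→2012:
ΣP(2012)Q(2011) = 6.76×53 + 21.21×110 + 1.99×71 = 358.28 + 2333.1 + 141.29 = 2832.67
ΣP(2011)Q(2011) = 5.32×53 + 16.87×110 + 2.38×71 = 281.96 + 1855.7 + 168.98 = 2306.64
link = 2832.67/2306.64 = 1.228050
Chained index = 100 × 1.189646 × 1.228050 = 146.0945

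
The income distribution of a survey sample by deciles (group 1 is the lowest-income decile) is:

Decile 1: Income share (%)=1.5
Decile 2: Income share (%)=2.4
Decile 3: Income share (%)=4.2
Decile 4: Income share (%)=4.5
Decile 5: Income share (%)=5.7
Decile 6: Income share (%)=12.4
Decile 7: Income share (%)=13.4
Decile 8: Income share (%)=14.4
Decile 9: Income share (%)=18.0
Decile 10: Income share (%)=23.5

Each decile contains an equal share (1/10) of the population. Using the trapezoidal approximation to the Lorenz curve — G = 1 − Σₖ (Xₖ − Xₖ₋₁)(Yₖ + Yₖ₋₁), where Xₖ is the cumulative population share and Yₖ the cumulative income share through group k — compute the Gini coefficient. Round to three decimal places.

Cumulative income shares Yₖ: 0.0150, 0.0390, 0.0810, 0.1260, 0.1830, 0.3070, 0.4410, 0.5850, 0.7650, 1.0000
Σ (Xₖ−Xₖ₋₁)(Yₖ+Yₖ₋₁) = (1/10)(0.0150+0.0000) + (1/10)(0.0390+0.0150) + (1/10)(0.0810+0.0390) + (1/10)(0.1260+0.0810) + (1/10)(0.1830+0.1260) + (1/10)(0.3070+0.1830) + (1/10)(0.4410+0.3070) + (1/10)(0.5850+0.4410) + (1/10)(0.7650+0.5850) + (1/10)(1.0000+0.7650)
  = 0.0015 + 0.0054 + 0.0120 + 0.0207 + 0.0309 + 0.0490 + 0.0748 + 0.1026 + 0.1350 + 0.1765 = 0.6084
G = 1 − 0.6084 = 0.3916

0.392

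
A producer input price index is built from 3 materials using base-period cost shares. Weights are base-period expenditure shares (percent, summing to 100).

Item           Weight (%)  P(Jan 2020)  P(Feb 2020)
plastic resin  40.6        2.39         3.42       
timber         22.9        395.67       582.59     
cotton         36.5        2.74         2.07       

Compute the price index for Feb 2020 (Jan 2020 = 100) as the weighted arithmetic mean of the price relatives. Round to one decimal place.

119.4

plastic resin: 40.6 × (3.42/2.39) = 40.6 × 1.430962 = 58.0971
timber: 22.9 × (582.59/395.67) = 22.9 × 1.472414 = 33.7183
cotton: 36.5 × (2.07/2.74) = 36.5 × 0.755474 = 27.5748
Index = Σ wᵢ·(p₁ᵢ/p₀ᵢ) = 58.0971 + 33.7183 + 27.5748 = 119.3902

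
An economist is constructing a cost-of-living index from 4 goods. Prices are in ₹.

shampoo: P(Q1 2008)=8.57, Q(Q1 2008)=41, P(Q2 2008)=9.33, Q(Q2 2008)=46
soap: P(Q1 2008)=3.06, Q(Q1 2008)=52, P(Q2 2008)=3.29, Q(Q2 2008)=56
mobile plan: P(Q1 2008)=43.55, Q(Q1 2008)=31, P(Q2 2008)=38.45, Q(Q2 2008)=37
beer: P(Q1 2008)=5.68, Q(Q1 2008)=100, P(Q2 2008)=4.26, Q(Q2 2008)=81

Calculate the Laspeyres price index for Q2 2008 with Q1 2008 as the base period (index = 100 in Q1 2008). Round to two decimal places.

89.42

Laspeyres price index uses base-period quantities as weights.
ΣP(Q2 2008)·Q(Q1 2008) = 9.33×41 + 3.29×52 + 38.45×31 + 4.26×100 = 382.53 + 171.08 + 1191.95 + 426 = 2171.56
ΣP(Q1 2008)·Q(Q1 2008) = 8.57×41 + 3.06×52 + 43.55×31 + 5.68×100 = 351.37 + 159.12 + 1350.05 + 568 = 2428.54
Index = 2171.56 / 2428.54 × 100 = 89.4183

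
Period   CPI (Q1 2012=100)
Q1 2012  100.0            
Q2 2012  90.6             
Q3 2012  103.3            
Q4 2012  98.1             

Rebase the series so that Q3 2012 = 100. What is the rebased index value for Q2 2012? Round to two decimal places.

Rebased(Q2 2012) = 90.6 / 103.3 × 100 = 87.7057

87.71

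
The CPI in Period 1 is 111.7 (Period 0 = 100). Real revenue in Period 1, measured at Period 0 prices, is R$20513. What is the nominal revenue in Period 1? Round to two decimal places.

22913.02

Nominal = Real × (Index/100) = 20513 × (111.7/100)
        = 20513 × 1.117 = 22913.0210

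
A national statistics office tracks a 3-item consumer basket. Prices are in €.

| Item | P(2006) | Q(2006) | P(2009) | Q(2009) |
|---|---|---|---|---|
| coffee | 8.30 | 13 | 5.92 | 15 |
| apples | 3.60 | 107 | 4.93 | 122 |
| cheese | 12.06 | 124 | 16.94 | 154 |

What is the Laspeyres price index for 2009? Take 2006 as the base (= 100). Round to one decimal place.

Laspeyres price index uses base-period quantities as weights.
ΣP(2009)·Q(2006) = 5.92×13 + 4.93×107 + 16.94×124 = 76.96 + 527.51 + 2100.56 = 2705.03
ΣP(2006)·Q(2006) = 8.30×13 + 3.60×107 + 12.06×124 = 107.9 + 385.2 + 1495.44 = 1988.54
Index = 2705.03 / 1988.54 × 100 = 136.0310

136.0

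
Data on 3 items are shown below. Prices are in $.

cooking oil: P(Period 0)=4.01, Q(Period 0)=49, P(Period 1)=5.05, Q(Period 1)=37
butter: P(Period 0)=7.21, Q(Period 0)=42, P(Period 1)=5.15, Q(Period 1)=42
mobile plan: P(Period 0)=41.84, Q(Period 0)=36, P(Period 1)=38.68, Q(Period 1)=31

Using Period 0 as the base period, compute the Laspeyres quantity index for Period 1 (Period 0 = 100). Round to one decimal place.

Laspeyres quantity index uses base-period prices as weights.
ΣP(Period 0)·Q(Period 1) = 4.01×37 + 7.21×42 + 41.84×31 = 148.37 + 302.82 + 1297.04 = 1748.23
ΣP(Period 0)·Q(Period 0) = 4.01×49 + 7.21×42 + 41.84×36 = 196.49 + 302.82 + 1506.24 = 2005.55
Index = 1748.23 / 2005.55 × 100 = 87.1696

87.2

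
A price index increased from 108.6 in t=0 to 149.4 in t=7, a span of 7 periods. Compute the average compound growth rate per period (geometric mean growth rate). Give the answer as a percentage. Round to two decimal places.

4.66%

Growth factor = (149.4/108.6)^(1/7) = (1.375691)^(1/7) = 1.046619
Growth rate = 1.046619 − 1 = 0.046619 = 4.6619%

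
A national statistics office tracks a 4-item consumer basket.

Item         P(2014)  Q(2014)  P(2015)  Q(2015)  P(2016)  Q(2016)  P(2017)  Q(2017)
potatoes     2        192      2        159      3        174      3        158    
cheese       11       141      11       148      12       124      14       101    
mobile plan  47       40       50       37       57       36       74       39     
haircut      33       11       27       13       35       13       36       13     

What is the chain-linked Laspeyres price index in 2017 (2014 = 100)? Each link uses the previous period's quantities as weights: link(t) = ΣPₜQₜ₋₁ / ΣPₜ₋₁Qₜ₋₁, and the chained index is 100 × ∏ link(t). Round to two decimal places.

Link 2014→2015:
ΣP(2015)Q(2014) = 2×192 + 11×141 + 50×40 + 27×11 = 384 + 1551 + 2000 + 297 = 4232
ΣP(2014)Q(2014) = 2×192 + 11×141 + 47×40 + 33×11 = 384 + 1551 + 1880 + 363 = 4178
link = 4232/4178 = 1.012925
Link 2015→2016:
ΣP(2016)Q(2015) = 3×159 + 12×148 + 57×37 + 35×13 = 477 + 1776 + 2109 + 455 = 4817
ΣP(2015)Q(2015) = 2×159 + 11×148 + 50×37 + 27×13 = 318 + 1628 + 1850 + 351 = 4147
link = 4817/4147 = 1.161563
Link 2016→2017:
ΣP(2017)Q(2016) = 3×174 + 14×124 + 74×36 + 36×13 = 522 + 1736 + 2664 + 468 = 5390
ΣP(2016)Q(2016) = 3×174 + 12×124 + 57×36 + 35×13 = 522 + 1488 + 2052 + 455 = 4517
link = 5390/4517 = 1.193270
Chained index = 100 × 1.012925 × 1.161563 × 1.193270 = 140.3972

140.40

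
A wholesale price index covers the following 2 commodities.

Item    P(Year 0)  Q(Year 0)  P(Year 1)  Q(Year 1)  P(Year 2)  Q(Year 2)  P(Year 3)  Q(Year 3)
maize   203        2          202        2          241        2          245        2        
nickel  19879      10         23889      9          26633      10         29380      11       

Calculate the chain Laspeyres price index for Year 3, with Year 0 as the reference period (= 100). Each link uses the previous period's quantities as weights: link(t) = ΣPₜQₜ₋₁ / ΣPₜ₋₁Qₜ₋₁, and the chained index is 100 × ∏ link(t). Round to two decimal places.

Link Year 0→Year 1:
ΣP(Year 1)Q(Year 0) = 202×2 + 23889×10 = 404 + 238890 = 239294
ΣP(Year 0)Q(Year 0) = 203×2 + 19879×10 = 406 + 198790 = 199196
link = 239294/199196 = 1.201299
Link Year 1→Year 2:
ΣP(Year 2)Q(Year 1) = 241×2 + 26633×9 = 482 + 239697 = 240179
ΣP(Year 1)Q(Year 1) = 202×2 + 23889×9 = 404 + 215001 = 215405
link = 240179/215405 = 1.115011
Link Year 2→Year 3:
ΣP(Year 3)Q(Year 2) = 245×2 + 29380×10 = 490 + 293800 = 294290
ΣP(Year 2)Q(Year 2) = 241×2 + 26633×10 = 482 + 266330 = 266812
link = 294290/266812 = 1.102986
Chained index = 100 × 1.201299 × 1.115011 × 1.102986 = 147.7409

147.74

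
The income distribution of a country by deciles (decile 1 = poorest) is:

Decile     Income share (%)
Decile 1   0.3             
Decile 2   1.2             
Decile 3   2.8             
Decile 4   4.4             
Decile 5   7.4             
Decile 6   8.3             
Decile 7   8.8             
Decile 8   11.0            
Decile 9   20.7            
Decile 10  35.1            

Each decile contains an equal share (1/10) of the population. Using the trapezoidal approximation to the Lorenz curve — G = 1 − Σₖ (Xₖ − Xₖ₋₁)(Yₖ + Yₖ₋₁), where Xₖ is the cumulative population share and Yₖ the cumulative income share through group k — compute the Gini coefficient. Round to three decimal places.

Cumulative income shares Yₖ: 0.0030, 0.0150, 0.0430, 0.0870, 0.1610, 0.2440, 0.3320, 0.4420, 0.6490, 1.0000
Σ (Xₖ−Xₖ₋₁)(Yₖ+Yₖ₋₁) = (1/10)(0.0030+0.0000) + (1/10)(0.0150+0.0030) + (1/10)(0.0430+0.0150) + (1/10)(0.0870+0.0430) + (1/10)(0.1610+0.0870) + (1/10)(0.2440+0.1610) + (1/10)(0.3320+0.2440) + (1/10)(0.4420+0.3320) + (1/10)(0.6490+0.4420) + (1/10)(1.0000+0.6490)
  = 0.0003 + 0.0018 + 0.0058 + 0.0130 + 0.0248 + 0.0405 + 0.0576 + 0.0774 + 0.1091 + 0.1649 = 0.4952
G = 1 − 0.4952 = 0.5048

0.505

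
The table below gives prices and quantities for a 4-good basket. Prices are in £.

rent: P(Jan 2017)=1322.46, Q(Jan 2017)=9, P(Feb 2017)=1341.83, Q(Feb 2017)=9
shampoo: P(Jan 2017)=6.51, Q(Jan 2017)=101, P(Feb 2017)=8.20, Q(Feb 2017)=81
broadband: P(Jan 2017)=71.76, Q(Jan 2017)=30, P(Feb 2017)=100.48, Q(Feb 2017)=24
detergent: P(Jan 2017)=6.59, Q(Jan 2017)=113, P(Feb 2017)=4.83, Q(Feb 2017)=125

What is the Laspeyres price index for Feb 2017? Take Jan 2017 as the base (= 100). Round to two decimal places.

Laspeyres price index uses base-period quantities as weights.
ΣP(Feb 2017)·Q(Jan 2017) = 1341.83×9 + 8.20×101 + 100.48×30 + 4.83×113 = 12076.47 + 828.2 + 3014.4 + 545.79 = 16464.86
ΣP(Jan 2017)·Q(Jan 2017) = 1322.46×9 + 6.51×101 + 71.76×30 + 6.59×113 = 11902.14 + 657.51 + 2152.8 + 744.67 = 15457.12
Index = 16464.86 / 15457.12 × 100 = 106.5196

106.52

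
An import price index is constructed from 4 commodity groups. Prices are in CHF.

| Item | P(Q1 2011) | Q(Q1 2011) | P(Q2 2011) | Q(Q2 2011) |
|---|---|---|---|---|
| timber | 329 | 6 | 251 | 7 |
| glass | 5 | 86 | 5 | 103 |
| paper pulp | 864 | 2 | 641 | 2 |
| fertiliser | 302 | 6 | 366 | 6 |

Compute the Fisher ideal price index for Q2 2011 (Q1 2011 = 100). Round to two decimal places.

Laspeyres component (base-period weights):
ΣP(Q2 2011)Q(Q1 2011) = 251×6 + 5×86 + 641×2 + 366×6 = 1506 + 430 + 1282 + 2196 = 5414
ΣP(Q1 2011)Q(Q1 2011) = 329×6 + 5×86 + 864×2 + 302×6 = 1974 + 430 + 1728 + 1812 = 5944
L = 5414 / 5944 × 100 = 91.0834
Paasche component (current-period weights):
ΣP(Q2 2011)Q(Q2 2011) = 251×7 + 5×103 + 641×2 + 366×6 = 1757 + 515 + 1282 + 2196 = 5750
ΣP(Q1 2011)Q(Q2 2011) = 329×7 + 5×103 + 864×2 + 302×6 = 2303 + 515 + 1728 + 1812 = 6358
P = 5750 / 6358 × 100 = 90.4372
Fisher = √(L × P) = √(91.0834 × 90.4372) = 90.7598

90.76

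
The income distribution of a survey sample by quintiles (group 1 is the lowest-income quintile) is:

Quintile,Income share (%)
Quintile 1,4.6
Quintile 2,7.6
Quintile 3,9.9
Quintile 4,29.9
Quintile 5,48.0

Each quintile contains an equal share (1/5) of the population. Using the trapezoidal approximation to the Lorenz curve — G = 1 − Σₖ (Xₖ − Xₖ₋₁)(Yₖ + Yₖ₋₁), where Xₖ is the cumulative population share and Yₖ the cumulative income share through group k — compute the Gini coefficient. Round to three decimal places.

Cumulative income shares Yₖ: 0.0460, 0.1220, 0.2210, 0.5200, 1.0000
Σ (Xₖ−Xₖ₋₁)(Yₖ+Yₖ₋₁) = (1/5)(0.0460+0.0000) + (1/5)(0.1220+0.0460) + (1/5)(0.2210+0.1220) + (1/5)(0.5200+0.2210) + (1/5)(1.0000+0.5200)
  = 0.0092 + 0.0336 + 0.0686 + 0.1482 + 0.3040 = 0.5636
G = 1 − 0.5636 = 0.4364

0.436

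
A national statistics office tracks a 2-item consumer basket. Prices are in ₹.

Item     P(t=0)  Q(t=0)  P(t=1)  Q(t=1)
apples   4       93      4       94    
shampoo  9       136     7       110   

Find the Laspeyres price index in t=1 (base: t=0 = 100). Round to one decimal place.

83.0

Laspeyres price index uses base-period quantities as weights.
ΣP(t=1)·Q(t=0) = 4×93 + 7×136 = 372 + 952 = 1324
ΣP(t=0)·Q(t=0) = 4×93 + 9×136 = 372 + 1224 = 1596
Index = 1324 / 1596 × 100 = 82.9574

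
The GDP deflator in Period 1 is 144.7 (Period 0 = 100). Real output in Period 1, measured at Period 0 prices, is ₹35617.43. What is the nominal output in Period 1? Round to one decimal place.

Nominal = Real × (Index/100) = 35617.43 × (144.7/100)
        = 35617.43 × 1.447 = 51538.4212

51538.4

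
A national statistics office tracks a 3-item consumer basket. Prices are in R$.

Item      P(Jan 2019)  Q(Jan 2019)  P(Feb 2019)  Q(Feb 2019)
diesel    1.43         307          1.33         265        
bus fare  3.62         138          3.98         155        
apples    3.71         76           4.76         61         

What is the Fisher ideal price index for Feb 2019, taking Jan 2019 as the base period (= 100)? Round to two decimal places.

108.05

Laspeyres component (base-period weights):
ΣP(Feb 2019)Q(Jan 2019) = 1.33×307 + 3.98×138 + 4.76×76 = 408.31 + 549.24 + 361.76 = 1319.31
ΣP(Jan 2019)Q(Jan 2019) = 1.43×307 + 3.62×138 + 3.71×76 = 439.01 + 499.56 + 281.96 = 1220.53
L = 1319.31 / 1220.53 × 100 = 108.0932
Paasche component (current-period weights):
ΣP(Feb 2019)Q(Feb 2019) = 1.33×265 + 3.98×155 + 4.76×61 = 352.45 + 616.9 + 290.36 = 1259.71
ΣP(Jan 2019)Q(Feb 2019) = 1.43×265 + 3.62×155 + 3.71×61 = 378.95 + 561.1 + 226.31 = 1166.36
P = 1259.71 / 1166.36 × 100 = 108.0035
Fisher = √(L × P) = √(108.0932 × 108.0035) = 108.0484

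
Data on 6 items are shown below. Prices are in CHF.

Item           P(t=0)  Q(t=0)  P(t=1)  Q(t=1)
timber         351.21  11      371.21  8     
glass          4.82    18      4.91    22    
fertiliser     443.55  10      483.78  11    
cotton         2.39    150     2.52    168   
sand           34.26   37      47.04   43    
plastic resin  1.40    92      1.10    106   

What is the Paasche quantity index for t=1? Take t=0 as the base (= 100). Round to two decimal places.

Paasche quantity index uses current-period prices as weights.
ΣP(t=1)·Q(t=1) = 371.21×8 + 4.91×22 + 483.78×11 + 2.52×168 + 47.04×43 + 1.10×106 = 2969.68 + 108.02 + 5321.58 + 423.36 + 2022.72 + 116.6 = 10961.96
ΣP(t=1)·Q(t=0) = 371.21×11 + 4.91×18 + 483.78×10 + 2.52×150 + 47.04×37 + 1.10×92 = 4083.31 + 88.38 + 4837.8 + 378 + 1740.48 + 101.2 = 11229.17
Index = 10961.96 / 11229.17 × 100 = 97.6204

97.62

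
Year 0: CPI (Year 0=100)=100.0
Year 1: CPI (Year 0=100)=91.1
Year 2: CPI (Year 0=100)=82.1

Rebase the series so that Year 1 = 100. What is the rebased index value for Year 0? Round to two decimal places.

109.77

Rebased(Year 0) = 100.0 / 91.1 × 100 = 109.7695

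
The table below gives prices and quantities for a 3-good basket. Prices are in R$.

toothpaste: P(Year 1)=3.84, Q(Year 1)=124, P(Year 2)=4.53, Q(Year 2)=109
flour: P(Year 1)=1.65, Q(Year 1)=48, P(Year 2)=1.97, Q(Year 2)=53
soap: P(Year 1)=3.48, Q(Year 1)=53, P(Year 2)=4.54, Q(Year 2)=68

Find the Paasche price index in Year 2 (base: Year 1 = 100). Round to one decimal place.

122.1

Paasche price index uses current-period quantities as weights.
ΣP(Year 2)·Q(Year 2) = 4.53×109 + 1.97×53 + 4.54×68 = 493.77 + 104.41 + 308.72 = 906.9
ΣP(Year 1)·Q(Year 2) = 3.84×109 + 1.65×53 + 3.48×68 = 418.56 + 87.45 + 236.64 = 742.65
Index = 906.9 / 742.65 × 100 = 122.1167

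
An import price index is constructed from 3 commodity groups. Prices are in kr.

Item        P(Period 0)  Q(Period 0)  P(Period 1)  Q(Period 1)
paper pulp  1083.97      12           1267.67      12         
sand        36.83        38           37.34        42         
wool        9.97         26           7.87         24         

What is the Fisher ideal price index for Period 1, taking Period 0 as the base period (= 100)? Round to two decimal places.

114.75

Laspeyres component (base-period weights):
ΣP(Period 1)Q(Period 0) = 1267.67×12 + 37.34×38 + 7.87×26 = 15212.04 + 1418.92 + 204.62 = 16835.58
ΣP(Period 0)Q(Period 0) = 1083.97×12 + 36.83×38 + 9.97×26 = 13007.64 + 1399.54 + 259.22 = 14666.4
L = 16835.58 / 14666.4 × 100 = 114.7901
Paasche component (current-period weights):
ΣP(Period 1)Q(Period 1) = 1267.67×12 + 37.34×42 + 7.87×24 = 15212.04 + 1568.28 + 188.88 = 16969.2
ΣP(Period 0)Q(Period 1) = 1083.97×12 + 36.83×42 + 9.97×24 = 13007.64 + 1546.86 + 239.28 = 14793.78
P = 16969.2 / 14793.78 × 100 = 114.7050
Fisher = √(L × P) = √(114.7901 × 114.7050) = 114.7475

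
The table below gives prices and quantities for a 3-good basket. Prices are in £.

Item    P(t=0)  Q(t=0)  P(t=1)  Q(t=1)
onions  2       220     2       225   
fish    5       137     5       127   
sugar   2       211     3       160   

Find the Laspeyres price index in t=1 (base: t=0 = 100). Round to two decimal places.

113.64

Laspeyres price index uses base-period quantities as weights.
ΣP(t=1)·Q(t=0) = 2×220 + 5×137 + 3×211 = 440 + 685 + 633 = 1758
ΣP(t=0)·Q(t=0) = 2×220 + 5×137 + 2×211 = 440 + 685 + 422 = 1547
Index = 1758 / 1547 × 100 = 113.6393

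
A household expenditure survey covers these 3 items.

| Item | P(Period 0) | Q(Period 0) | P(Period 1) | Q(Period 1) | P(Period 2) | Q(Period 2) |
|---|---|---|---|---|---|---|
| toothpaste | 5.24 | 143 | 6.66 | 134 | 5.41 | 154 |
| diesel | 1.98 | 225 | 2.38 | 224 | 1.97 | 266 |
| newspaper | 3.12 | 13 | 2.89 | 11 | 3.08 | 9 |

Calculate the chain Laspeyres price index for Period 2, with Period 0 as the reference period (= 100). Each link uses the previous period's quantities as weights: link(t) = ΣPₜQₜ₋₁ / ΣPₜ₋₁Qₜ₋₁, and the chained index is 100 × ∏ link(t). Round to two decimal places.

101.68

Link Period 0→Period 1:
ΣP(Period 1)Q(Period 0) = 6.66×143 + 2.38×225 + 2.89×13 = 952.38 + 535.5 + 37.57 = 1525.45
ΣP(Period 0)Q(Period 0) = 5.24×143 + 1.98×225 + 3.12×13 = 749.32 + 445.5 + 40.56 = 1235.38
link = 1525.45/1235.38 = 1.234802
Link Period 1→Period 2:
ΣP(Period 2)Q(Period 1) = 5.41×134 + 1.97×224 + 3.08×11 = 724.94 + 441.28 + 33.88 = 1200.1
ΣP(Period 1)Q(Period 1) = 6.66×134 + 2.38×224 + 2.89×11 = 892.44 + 533.12 + 31.79 = 1457.35
link = 1200.1/1457.35 = 0.823481
Chained index = 100 × 1.234802 × 0.823481 = 101.6836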